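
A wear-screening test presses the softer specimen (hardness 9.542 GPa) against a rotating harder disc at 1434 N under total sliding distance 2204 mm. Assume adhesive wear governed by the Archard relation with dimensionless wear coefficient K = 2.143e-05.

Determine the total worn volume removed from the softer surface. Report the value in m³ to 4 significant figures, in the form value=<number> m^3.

value=7.098e-12 m^3

Intermediate values are displayed rounded. Every step runs at full precision, and rounded once at the end: four significant digits.
Path length L = 2204 mm = 2.204 m.
Hardness H = 9.542 GPa = 9.542e+09 Pa.
Expressed in SI base units: W = 1434 N, H = 9.542e+09 Pa, K = 2.143e-05.
Archard relation: V = K·W·L/H = 2.143e-05 · 1434 · 2.204 / 9.542e+09 = 7.098e-12 m³.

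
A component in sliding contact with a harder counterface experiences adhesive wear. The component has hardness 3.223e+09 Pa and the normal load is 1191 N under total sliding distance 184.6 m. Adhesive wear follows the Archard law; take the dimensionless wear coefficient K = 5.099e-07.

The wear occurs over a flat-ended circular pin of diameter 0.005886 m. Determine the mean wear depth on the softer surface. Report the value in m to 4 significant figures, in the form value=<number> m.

value=1.278e-06 m

The algebra holds full float precision, and the intermediates appear rounded — a lone final rounding to 4 significant digits.
Contact area A = π·d²/4 = π·(0.005886 m)²/4 = 2.721e-05 m².
In SI base units, W = 1191 N, H = 3.223e+09 Pa, K = 5.099e-07.
Archard relation: V = K·W·L/H = 5.099e-07 · 1191 · 184.6 / 3.223e+09 = 3.478e-11 m³.
Mean depth h = V/A = 3.478e-11 / 2.721e-05 = 1.278e-06 m.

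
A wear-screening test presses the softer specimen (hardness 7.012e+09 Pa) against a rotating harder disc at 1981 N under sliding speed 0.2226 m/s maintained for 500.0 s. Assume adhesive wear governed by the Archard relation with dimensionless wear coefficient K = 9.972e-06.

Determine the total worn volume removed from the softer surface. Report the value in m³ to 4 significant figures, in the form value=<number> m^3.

value=3.136e-10 m^3

All working math maintains full precision — the intermediates are printed rounded, and one final rounding, at four significant figures.
Path length L = v·t = 0.2226 m/s × 500.0 s = 111.3 m.
Restated in SI base units: W = 1981 N, H = 7.012e+09 Pa, K = 9.972e-06.
By Archard's law, V = K·W·L/H = 9.972e-06 · 1981 · 111.3 / 7.012e+09 = 3.136e-10 m³.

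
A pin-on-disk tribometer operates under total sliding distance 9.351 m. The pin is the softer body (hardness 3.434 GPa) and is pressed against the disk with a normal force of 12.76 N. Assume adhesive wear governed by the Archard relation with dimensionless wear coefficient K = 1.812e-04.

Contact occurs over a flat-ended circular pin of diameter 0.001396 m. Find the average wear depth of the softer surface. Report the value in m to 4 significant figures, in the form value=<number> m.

value=4.113e-06 m

The intermediates are displayed rounded; every step carries full precision, and a lone final rounding, at four significant figures.
Convert: Hardness H = 3.434 GPa = 3.434e+09 Pa.
Convert: Contact area A = π·d²/4 = π·(0.001396 m)²/4 = 1.531e-06 m².
Expressed in SI base units: W = 12.76 N, H = 3.434e+09 Pa, K = 1.812e-04.
Worn volume V = K·W·L/H = 1.812e-04 · 12.76 · 9.351 / 3.434e+09 = 6.296e-12 m³.
Depth h = V/A = 6.296e-12 / 1.531e-06 = 4.113e-06 m.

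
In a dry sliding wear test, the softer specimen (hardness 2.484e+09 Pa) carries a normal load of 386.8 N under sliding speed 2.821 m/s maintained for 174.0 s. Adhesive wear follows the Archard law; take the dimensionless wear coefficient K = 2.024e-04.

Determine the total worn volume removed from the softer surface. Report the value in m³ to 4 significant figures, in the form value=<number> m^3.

Intermediates are displayed rounded; the algebra holds exact precision. Rounded once at the end, at four significant digits.
Convert: The distance L = v·t = 2.821 m/s × 174.0 s = 490.9 m.
Collected in SI base units: W = 386.8 N, H = 2.484e+09 Pa, K = 2.024e-04.
Volume removed: V = K·W·L/H = 2.024e-04 · 386.8 · 490.9 / 2.484e+09 = 1.547e-08 m³.

value=1.547e-08 m^3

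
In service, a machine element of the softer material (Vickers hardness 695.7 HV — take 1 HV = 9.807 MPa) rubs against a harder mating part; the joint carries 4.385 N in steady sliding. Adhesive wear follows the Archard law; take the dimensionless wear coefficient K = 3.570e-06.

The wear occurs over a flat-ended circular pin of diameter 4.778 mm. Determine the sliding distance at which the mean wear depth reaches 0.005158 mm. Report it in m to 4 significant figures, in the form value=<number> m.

The intermediates appear rounded; each operation holds full float precision. Rounded once at the end to 4 significant figures.
Hardness H = 695.7 HV × 9.807 MPa/HV = 6823 MPa = 6.823e+09 Pa.
Pin diameter d = 4.778 mm = 0.004778 m. Contact area A = π·d²/4 = π·(0.004778 m)²/4 = 1.793e-05 m².
Depth limit h_lim = 0.005158 mm = 5.158e-06 m.
Restated in SI base units: W = 4.385 N, H = 6.823e+09 Pa, K = 3.570e-06.
At the depth limit, V_lim = h_lim·A = 5.158e-06 · 1.793e-05 = 9.248e-11 m³.
Thus life L = V_lim·H/(K·W) = 9.248e-11 · 6.823e+09 / (3.570e-06 · 4.385) = 4.031e+04 m.

value=4.031e+04 m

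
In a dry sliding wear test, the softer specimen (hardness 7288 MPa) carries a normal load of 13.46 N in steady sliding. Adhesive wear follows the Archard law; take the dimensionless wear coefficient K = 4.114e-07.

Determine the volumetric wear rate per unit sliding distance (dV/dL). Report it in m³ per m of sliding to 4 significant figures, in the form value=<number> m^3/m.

value=7.598e-16 m^3/m

Quoted intermediates are rounded, and all working math holds full float precision, and one last rounding, at four significant digits.
Hardness H = 7288 MPa = 7.288e+09 Pa.
In SI base units: W = 13.46 N, H = 7.288e+09 Pa, K = 4.114e-07.
Sliding wear rate dV/dL = K·W/H, per unit distance: 4.114e-07 · 13.46 / 7.288e+09 = 7.598e-16 m³/m.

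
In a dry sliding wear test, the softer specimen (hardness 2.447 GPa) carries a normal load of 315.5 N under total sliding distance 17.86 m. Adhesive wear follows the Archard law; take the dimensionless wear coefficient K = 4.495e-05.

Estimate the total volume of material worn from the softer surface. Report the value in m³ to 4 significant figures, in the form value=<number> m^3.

value=1.035e-10 m^3

Shown intermediates are rounded. Each operation carries full precision; one last rounding: four significant digits.
Convert: Hardness H = 2.447 GPa = 2.447e+09 Pa.
In SI base units, W = 315.5 N, H = 2.447e+09 Pa, K = 4.495e-05.
The Archard volume V = K·W·L/H = 4.495e-05 · 315.5 · 17.86 / 2.447e+09 = 1.035e-10 m³.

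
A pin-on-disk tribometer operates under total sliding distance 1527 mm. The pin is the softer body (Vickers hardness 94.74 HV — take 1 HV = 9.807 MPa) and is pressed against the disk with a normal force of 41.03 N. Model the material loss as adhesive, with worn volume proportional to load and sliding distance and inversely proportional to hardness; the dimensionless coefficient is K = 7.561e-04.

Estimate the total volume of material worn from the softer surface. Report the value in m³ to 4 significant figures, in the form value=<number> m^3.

Every step maintains full precision; intermediates are displayed rounded; one final rounding: four significant figures.
Path length L = 1527 mm = 1.527 m.
Hardness H = 94.74 HV × 9.807 MPa/HV = 929.1 MPa = 9.291e+08 Pa.
Working in SI base units: W = 41.03 N, H = 9.291e+08 Pa, K = 7.561e-04.
The Archard volume V = K·W·L/H = 7.561e-04 · 41.03 · 1.527 / 9.291e+08 = 5.099e-11 m³.

value=5.099e-11 m^3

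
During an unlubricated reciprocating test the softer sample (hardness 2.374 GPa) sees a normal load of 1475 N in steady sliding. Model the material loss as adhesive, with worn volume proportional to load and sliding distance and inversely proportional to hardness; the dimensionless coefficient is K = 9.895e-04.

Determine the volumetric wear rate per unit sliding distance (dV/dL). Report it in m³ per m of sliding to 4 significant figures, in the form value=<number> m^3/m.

value=6.148e-10 m^3/m

Every step holds full precision, and intermediate values are displayed rounded. Rounded just once, at four significant figures.
Hardness H = 2.374 GPa = 2.374e+09 Pa.
Working in SI base units: W = 1475 N, H = 2.374e+09 Pa, K = 9.895e-04.
Volumetric rate dV/dL = K·W/H (independent of L): 9.895e-04 · 1475 / 2.374e+09 = 6.148e-10 m³/m.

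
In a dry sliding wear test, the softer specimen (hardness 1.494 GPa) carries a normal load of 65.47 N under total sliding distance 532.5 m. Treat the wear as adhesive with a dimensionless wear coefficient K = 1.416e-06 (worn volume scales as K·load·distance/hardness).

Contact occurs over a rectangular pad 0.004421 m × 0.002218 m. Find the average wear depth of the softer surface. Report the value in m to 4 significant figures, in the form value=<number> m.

Shown intermediates are rounded — each operation carries exact precision — one last rounding to four significant digits.
Convert: Hardness H = 1.494 GPa = 1.494e+09 Pa.
Convert: Contact area A = 0.004421 m × 0.002218 m = 9.806e-06 m².
In SI base units: W = 65.47 N, H = 1.494e+09 Pa, K = 1.416e-06.
Volume removed: V = K·W·L/H = 1.416e-06 · 65.47 · 532.5 / 1.494e+09 = 3.304e-11 m³.
Depth h = V/A = 3.304e-11 / 9.806e-06 = 3.370e-06 m.

value=3.370e-06 m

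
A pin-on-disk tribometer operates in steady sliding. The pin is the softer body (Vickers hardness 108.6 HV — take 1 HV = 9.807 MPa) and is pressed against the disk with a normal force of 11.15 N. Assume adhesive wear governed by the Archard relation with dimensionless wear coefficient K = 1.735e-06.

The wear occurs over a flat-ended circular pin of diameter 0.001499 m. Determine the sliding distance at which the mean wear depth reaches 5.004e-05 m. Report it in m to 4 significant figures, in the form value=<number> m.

Intermediates are shown rounded. All arithmetic maintains full float precision — rounded just once to four significant digits.
Hardness H = 108.6 HV × 9.807 MPa/HV = 1065 MPa = 1.065e+09 Pa.
Contact area A = π·d²/4 = π·(0.001499 m)²/4 = 1.765e-06 m².
Expressed in SI base units: W = 11.15 N, H = 1.065e+09 Pa, K = 1.735e-06.
At the depth limit, V_lim = h_lim·A = 5.004e-05 · 1.765e-06 = 8.831e-11 m³.
So the life L = V_lim·H/(K·W) = 8.831e-11 · 1.065e+09 / (1.735e-06 · 11.15) = 4862 m.

value=4862 m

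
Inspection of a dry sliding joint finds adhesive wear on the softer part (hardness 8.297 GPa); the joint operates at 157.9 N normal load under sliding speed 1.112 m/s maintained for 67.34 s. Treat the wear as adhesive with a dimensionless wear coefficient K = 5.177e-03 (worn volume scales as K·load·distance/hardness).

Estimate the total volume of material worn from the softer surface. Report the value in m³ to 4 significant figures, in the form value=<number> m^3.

value=7.378e-09 m^3

The algebra maintains full precision, and the intermediates appear rounded; one last rounding, at 4 significant figures.
Path length L = v·t = 1.112 m/s × 67.34 s = 74.88 m.
Hardness H = 8.297 GPa = 8.297e+09 Pa.
In SI base units, W = 157.9 N, H = 8.297e+09 Pa, K = 5.177e-03.
Archard relation: V = K·W·L/H = 5.177e-03 · 157.9 · 74.88 / 8.297e+09 = 7.378e-09 m³.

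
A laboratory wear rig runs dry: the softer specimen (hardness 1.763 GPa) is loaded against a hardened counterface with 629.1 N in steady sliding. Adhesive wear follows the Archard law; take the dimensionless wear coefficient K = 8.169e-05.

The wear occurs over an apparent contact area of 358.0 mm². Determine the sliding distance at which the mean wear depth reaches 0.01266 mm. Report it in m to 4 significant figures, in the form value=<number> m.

The computation runs at full float precision; quoted intermediates are rounded; a single final rounding: four significant digits.
Hardness H = 1.763 GPa = 1.763e+09 Pa.
Contact area A = 358.0 mm² = 3.580e-04 m².
Depth limit h_lim = 0.01266 mm = 1.266e-05 m.
Collected in SI base units: W = 629.1 N, H = 1.763e+09 Pa, K = 8.169e-05.
Allowed volume V_lim = h_lim·A = 1.266e-05 · 3.580e-04 = 4.532e-09 m³.
Thus life L = V_lim·H/(K·W) = 4.532e-09 · 1.763e+09 / (8.169e-05 · 629.1) = 155.5 m.

value=155.5 m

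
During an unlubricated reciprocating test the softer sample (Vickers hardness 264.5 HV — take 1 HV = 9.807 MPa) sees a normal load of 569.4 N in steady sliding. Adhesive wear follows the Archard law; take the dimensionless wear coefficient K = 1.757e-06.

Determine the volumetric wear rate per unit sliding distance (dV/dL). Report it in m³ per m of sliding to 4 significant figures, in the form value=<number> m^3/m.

Intermediate values appear rounded; the algebra carries full float precision. Rounded just once to 4 significant digits.
Hardness H = 264.5 HV × 9.807 MPa/HV = 2594 MPa = 2.594e+09 Pa.
In SI base units, W = 569.4 N, H = 2.594e+09 Pa, K = 1.757e-06.
Rate of wear dV/dL = K·W/H, per unit distance: 1.757e-06 · 569.4 / 2.594e+09 = 3.857e-13 m³/m.

value=3.857e-13 m^3/m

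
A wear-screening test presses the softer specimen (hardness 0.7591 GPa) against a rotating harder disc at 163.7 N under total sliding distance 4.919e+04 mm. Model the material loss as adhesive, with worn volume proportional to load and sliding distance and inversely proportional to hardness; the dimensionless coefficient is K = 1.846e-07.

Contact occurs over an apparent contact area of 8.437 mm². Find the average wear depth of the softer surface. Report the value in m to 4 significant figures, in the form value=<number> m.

Printed values are rounded, and the computation holds exact precision; rounded once at the end, at 4 significant figures.
Total distance L = 4.919e+04 mm = 49.19 m.
Hardness H = 0.7591 GPa = 7.591e+08 Pa.
Contact area A = 8.437 mm² = 8.437e-06 m².
As SI base values: W = 163.7 N, H = 7.591e+08 Pa, K = 1.846e-07.
The Archard volume V = K·W·L/H = 1.846e-07 · 163.7 · 49.19 / 7.591e+08 = 1.958e-12 m³.
Wear depth h = V/A = 1.958e-12 / 8.437e-06 = 2.321e-07 m.

value=2.321e-07 m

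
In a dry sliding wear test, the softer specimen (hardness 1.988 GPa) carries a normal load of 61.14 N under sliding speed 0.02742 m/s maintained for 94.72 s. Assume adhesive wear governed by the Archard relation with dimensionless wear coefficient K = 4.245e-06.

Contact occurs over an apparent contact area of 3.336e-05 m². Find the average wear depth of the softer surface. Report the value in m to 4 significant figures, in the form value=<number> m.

Every step holds full precision, and the intermediates are printed rounded — rounded once at the end, at four significant figures.
Convert: Distance covered L = v·t = 0.02742 m/s × 94.72 s = 2.597 m.
Convert: Hardness H = 1.988 GPa = 1.988e+09 Pa.
As SI base values: W = 61.14 N, H = 1.988e+09 Pa, K = 4.245e-06.
By Archard's law, V = K·W·L/H = 4.245e-06 · 61.14 · 2.597 / 1.988e+09 = 3.391e-13 m³.
Mean depth h = V/A = 3.391e-13 / 3.336e-05 = 1.016e-08 m.

value=1.016e-08 m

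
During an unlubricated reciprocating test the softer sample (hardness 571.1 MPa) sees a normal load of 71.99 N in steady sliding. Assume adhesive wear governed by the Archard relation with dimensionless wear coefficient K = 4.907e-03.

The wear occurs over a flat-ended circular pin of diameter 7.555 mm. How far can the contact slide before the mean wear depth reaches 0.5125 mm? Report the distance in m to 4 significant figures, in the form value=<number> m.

Each operation holds full float precision. Shown intermediates are rounded — one last rounding, at four significant digits.
Hardness H = 571.1 MPa = 5.711e+08 Pa.
Pin diameter d = 7.555 mm = 0.007555 m. Contact area A = π·d²/4 = π·(0.007555 m)²/4 = 4.483e-05 m².
Depth limit h_lim = 0.5125 mm = 5.125e-04 m.
Expressed in SI base units: W = 71.99 N, H = 5.711e+08 Pa, K = 4.907e-03.
Limit volume V_lim = h_lim·A = 5.125e-04 · 4.483e-05 = 2.297e-08 m³.
Sliding life L = V_lim·H/(K·W) = 2.297e-08 · 5.711e+08 / (4.907e-03 · 71.99) = 37.14 m.

value=37.14 m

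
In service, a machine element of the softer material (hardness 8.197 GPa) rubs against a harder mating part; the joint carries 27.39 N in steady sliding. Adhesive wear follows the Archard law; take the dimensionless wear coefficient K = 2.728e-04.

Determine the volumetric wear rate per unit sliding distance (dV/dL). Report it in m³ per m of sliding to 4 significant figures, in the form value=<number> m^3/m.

value=9.116e-13 m^3/m

Intermediate values appear rounded, and the computation holds exact precision — rounded just once, at 4 significant digits.
Convert: Hardness H = 8.197 GPa = 8.197e+09 Pa.
As SI base values: W = 27.39 N, H = 8.197e+09 Pa, K = 2.728e-04.
Sliding wear rate dV/dL = K·W/H, so: 2.728e-04 · 27.39 / 8.197e+09 = 9.116e-13 m³/m.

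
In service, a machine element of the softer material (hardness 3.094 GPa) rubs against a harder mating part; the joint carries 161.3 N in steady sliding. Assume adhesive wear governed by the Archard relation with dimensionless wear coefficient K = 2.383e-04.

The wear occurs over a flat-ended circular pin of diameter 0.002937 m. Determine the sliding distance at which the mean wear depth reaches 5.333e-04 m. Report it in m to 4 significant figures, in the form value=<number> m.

value=290.8 m

Every step holds exact precision; intermediates are shown rounded — one last rounding to 4 significant digits.
Convert: Hardness H = 3.094 GPa = 3.094e+09 Pa.
Convert: Contact area A = π·d²/4 = π·(0.002937 m)²/4 = 6.775e-06 m².
In SI base units: W = 161.3 N, H = 3.094e+09 Pa, K = 2.383e-04.
Volume at the limit: V_lim = h_lim·A = 5.333e-04 · 6.775e-06 = 3.613e-09 m³.
So the life L = V_lim·H/(K·W) = 3.613e-09 · 3.094e+09 / (2.383e-04 · 161.3) = 290.8 m.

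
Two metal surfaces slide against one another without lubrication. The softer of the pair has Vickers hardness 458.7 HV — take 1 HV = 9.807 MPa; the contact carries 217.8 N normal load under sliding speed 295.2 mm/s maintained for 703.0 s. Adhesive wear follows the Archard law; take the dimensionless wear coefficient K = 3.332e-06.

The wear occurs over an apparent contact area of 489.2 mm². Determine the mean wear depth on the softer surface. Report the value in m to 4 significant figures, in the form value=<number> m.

value=6.844e-08 m

The computation holds exact precision; the intermediates are printed rounded — rounded once at the end, at 4 significant digits.
Convert: Sliding speed v = 295.2 mm/s = 0.2952 m/s. The distance L = v·t = 0.2952 m/s × 703.0 s = 207.5 m.
Convert: Hardness H = 458.7 HV × 9.807 MPa/HV = 4498 MPa = 4.498e+09 Pa.
Convert: Contact area A = 489.2 mm² = 4.892e-04 m².
Working in SI base units: W = 217.8 N, H = 4.498e+09 Pa, K = 3.332e-06.
Archard relation: V = K·W·L/H = 3.332e-06 · 217.8 · 207.5 / 4.498e+09 = 3.348e-11 m³.
Mean wear depth h = V/A = 3.348e-11 / 4.892e-04 = 6.844e-08 m.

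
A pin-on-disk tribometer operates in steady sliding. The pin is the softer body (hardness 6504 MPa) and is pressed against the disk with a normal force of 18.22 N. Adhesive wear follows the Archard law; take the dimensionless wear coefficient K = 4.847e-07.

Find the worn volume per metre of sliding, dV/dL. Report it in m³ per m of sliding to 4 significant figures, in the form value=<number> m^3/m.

Intermediate values appear rounded; the computation holds full float precision. Rounded once at the end, at four significant digits.
Hardness H = 6504 MPa = 6.504e+09 Pa.
Restated in SI base units: W = 18.22 N, H = 6.504e+09 Pa, K = 4.847e-07.
Sliding wear rate dV/dL = K·W/H — distance-free: 4.847e-07 · 18.22 / 6.504e+09 = 1.358e-15 m³/m.

value=1.358e-15 m^3/m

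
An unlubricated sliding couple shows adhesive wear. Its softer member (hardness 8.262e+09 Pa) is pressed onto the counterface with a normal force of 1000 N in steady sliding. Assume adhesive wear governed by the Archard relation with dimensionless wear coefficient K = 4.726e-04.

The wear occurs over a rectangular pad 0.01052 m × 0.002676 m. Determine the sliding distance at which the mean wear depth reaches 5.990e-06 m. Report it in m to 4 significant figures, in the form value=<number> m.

value=2.948 m

The intermediates are displayed rounded. All working math carries full precision — a lone final rounding to 4 significant figures.
Contact area A = 0.01052 m × 0.002676 m = 2.815e-05 m².
Collected in SI base units: W = 1000 N, H = 8.262e+09 Pa, K = 4.726e-04.
At the depth limit, V_lim = h_lim·A = 5.990e-06 · 2.815e-05 = 1.686e-10 m³.
Life L = V_lim·H/(K·W) = 1.686e-10 · 8.262e+09 / (4.726e-04 · 1000) = 2.948 m.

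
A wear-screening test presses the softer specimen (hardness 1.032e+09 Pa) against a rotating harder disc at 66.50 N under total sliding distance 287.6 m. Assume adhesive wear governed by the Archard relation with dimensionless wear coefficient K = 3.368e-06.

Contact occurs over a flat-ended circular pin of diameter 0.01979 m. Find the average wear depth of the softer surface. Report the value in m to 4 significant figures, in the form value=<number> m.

value=2.029e-07 m

Displayed values are rounded. Every step runs at exact precision — a lone final rounding, at four significant figures.
Contact area A = π·d²/4 = π·(0.01979 m)²/4 = 3.076e-04 m².
Collected in SI base units: W = 66.50 N, H = 1.032e+09 Pa, K = 3.368e-06.
Worn volume V = K·W·L/H = 3.368e-06 · 66.50 · 287.6 / 1.032e+09 = 6.242e-11 m³.
Depth h = V/A = 6.242e-11 / 3.076e-04 = 2.029e-07 m.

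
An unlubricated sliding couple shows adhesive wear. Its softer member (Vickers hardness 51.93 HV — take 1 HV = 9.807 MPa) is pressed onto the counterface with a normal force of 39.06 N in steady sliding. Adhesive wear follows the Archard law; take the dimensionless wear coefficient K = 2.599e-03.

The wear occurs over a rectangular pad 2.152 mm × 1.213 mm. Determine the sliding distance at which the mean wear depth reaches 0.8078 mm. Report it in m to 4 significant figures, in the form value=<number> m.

Every step carries full precision, and the intermediates are printed rounded; rounded once at the end to four significant digits.
Hardness H = 51.93 HV × 9.807 MPa/HV = 509.3 MPa = 5.093e+08 Pa.
Pad sides 2.152 mm × 1.213 mm = 0.002152 m × 0.001213 m. Contact area A = 0.002152 m × 0.001213 m = 2.610e-06 m².
Depth limit h_lim = 0.8078 mm = 8.078e-04 m.
Collected in SI base units: W = 39.06 N, H = 5.093e+08 Pa, K = 2.599e-03.
Allowed volume V_lim = h_lim·A = 8.078e-04 · 2.610e-06 = 2.109e-09 m³.
Life L = V_lim·H/(K·W) = 2.109e-09 · 5.093e+08 / (2.599e-03 · 39.06) = 10.58 m.

value=10.58 m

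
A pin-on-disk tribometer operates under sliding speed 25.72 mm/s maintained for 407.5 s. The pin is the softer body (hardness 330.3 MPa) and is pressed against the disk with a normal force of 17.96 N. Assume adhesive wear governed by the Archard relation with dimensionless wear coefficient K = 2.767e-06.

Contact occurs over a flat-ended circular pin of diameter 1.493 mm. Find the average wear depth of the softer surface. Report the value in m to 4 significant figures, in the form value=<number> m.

value=9.007e-07 m

Displayed values are rounded — each operation holds exact precision, and one last rounding: 4 significant figures.
Convert: Sliding speed v = 25.72 mm/s = 0.02572 m/s. Distance L = v·t = 0.02572 m/s × 407.5 s = 10.48 m.
Convert: Hardness H = 330.3 MPa = 3.303e+08 Pa.
Convert: Pin diameter d = 1.493 mm = 0.001493 m. Contact area A = π·d²/4 = π·(0.001493 m)²/4 = 1.751e-06 m².
In SI base units, W = 17.96 N, H = 3.303e+08 Pa, K = 2.767e-06.
Archard volume V = K·W·L/H = 2.767e-06 · 17.96 · 10.48 / 3.303e+08 = 1.577e-12 m³.
Mean depth h = V/A = 1.577e-12 / 1.751e-06 = 9.007e-07 m.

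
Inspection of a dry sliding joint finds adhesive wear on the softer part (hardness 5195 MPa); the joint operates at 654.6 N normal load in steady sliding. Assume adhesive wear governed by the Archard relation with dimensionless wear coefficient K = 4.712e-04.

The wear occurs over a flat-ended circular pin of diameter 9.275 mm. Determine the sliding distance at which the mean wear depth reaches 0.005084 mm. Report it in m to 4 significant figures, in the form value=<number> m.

The intermediates are displayed rounded, and all working math keeps full float precision; one last rounding: four significant figures.
Convert: Hardness H = 5195 MPa = 5.195e+09 Pa.
Convert: Pin diameter d = 9.275 mm = 0.009275 m. Contact area A = π·d²/4 = π·(0.009275 m)²/4 = 6.756e-05 m².
Convert: Depth limit h_lim = 0.005084 mm = 5.084e-06 m.
SI base units throughout: W = 654.6 N, H = 5.195e+09 Pa, K = 4.712e-04.
At the depth limit, V_lim = h_lim·A = 5.084e-06 · 6.756e-05 = 3.435e-10 m³.
Thus life L = V_lim·H/(K·W) = 3.435e-10 · 5.195e+09 / (4.712e-04 · 654.6) = 5.785 m.

value=5.785 m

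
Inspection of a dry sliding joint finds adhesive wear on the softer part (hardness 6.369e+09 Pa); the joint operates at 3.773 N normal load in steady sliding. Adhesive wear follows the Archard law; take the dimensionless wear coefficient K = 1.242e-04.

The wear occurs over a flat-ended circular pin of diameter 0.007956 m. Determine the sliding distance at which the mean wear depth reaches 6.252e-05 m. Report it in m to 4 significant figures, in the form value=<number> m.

Each operation maintains full float precision — the intermediates are printed rounded — rounded just once to four significant digits.
Contact area A = π·d²/4 = π·(0.007956 m)²/4 = 4.971e-05 m².
In SI base units: W = 3.773 N, H = 6.369e+09 Pa, K = 1.242e-04.
Wearable volume V_lim = h_lim·A = 6.252e-05 · 4.971e-05 = 3.108e-09 m³.
Thus life L = V_lim·H/(K·W) = 3.108e-09 · 6.369e+09 / (1.242e-04 · 3.773) = 4.224e+04 m.

value=4.224e+04 m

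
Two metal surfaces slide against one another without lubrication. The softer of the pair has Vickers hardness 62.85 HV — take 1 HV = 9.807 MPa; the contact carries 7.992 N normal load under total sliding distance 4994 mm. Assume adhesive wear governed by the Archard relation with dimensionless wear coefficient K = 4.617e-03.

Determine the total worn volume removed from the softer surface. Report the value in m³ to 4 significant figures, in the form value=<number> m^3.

Intermediates appear rounded. All working math carries full precision, and a single final rounding, at four significant digits.
Convert: Path length L = 4994 mm = 4.994 m.
Convert: Hardness H = 62.85 HV × 9.807 MPa/HV = 616.4 MPa = 6.164e+08 Pa.
SI base units throughout: W = 7.992 N, H = 6.164e+08 Pa, K = 4.617e-03.
Archard volume V = K·W·L/H = 4.617e-03 · 7.992 · 4.994 / 6.164e+08 = 2.990e-10 m³.

value=2.990e-10 m^3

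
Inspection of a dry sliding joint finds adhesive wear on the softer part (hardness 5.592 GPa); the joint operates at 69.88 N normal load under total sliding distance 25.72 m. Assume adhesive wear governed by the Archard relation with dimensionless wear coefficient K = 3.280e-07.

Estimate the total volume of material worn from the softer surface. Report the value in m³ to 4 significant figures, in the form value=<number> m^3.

value=1.054e-13 m^3

Each operation carries full precision; the intermediates are displayed rounded — one final rounding, at 4 significant digits.
Convert: Hardness H = 5.592 GPa = 5.592e+09 Pa.
As SI base values: W = 69.88 N, H = 5.592e+09 Pa, K = 3.280e-07.
Worn volume V = K·W·L/H = 3.280e-07 · 69.88 · 25.72 / 5.592e+09 = 1.054e-13 m³.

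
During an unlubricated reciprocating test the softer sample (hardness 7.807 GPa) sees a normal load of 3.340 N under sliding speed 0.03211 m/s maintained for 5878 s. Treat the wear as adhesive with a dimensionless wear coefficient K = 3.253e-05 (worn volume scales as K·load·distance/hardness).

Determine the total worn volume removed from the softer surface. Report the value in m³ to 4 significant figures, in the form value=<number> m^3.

Every step carries full precision. The intermediates are printed rounded. Rounded just once, at four significant digits.
Path length L = v·t = 0.03211 m/s × 5878 s = 188.7 m.
Hardness H = 7.807 GPa = 7.807e+09 Pa.
SI base units throughout: W = 3.340 N, H = 7.807e+09 Pa, K = 3.253e-05.
Archard volume V = K·W·L/H = 3.253e-05 · 3.340 · 188.7 / 7.807e+09 = 2.627e-12 m³.

value=2.627e-12 m^3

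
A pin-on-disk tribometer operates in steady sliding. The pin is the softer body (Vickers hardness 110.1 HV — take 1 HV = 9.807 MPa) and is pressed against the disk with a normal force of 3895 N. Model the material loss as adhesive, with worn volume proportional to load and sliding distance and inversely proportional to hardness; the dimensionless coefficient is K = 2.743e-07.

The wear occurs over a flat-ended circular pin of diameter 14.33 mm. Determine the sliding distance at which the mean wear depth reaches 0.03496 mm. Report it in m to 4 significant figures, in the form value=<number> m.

value=5698 m

The intermediates appear rounded — all working math maintains full float precision — one final rounding, at 4 significant digits.
Hardness H = 110.1 HV × 9.807 MPa/HV = 1080 MPa = 1.080e+09 Pa.
Pin diameter d = 14.33 mm = 0.01433 m. Contact area A = π·d²/4 = π·(0.01433 m)²/4 = 1.613e-04 m².
Depth limit h_lim = 0.03496 mm = 3.496e-05 m.
SI base units throughout: W = 3895 N, H = 1.080e+09 Pa, K = 2.743e-07.
Volume at the limit: V_lim = h_lim·A = 3.496e-05 · 1.613e-04 = 5.638e-09 m³.
Thus life L = V_lim·H/(K·W) = 5.638e-09 · 1.080e+09 / (2.743e-07 · 3895) = 5698 m.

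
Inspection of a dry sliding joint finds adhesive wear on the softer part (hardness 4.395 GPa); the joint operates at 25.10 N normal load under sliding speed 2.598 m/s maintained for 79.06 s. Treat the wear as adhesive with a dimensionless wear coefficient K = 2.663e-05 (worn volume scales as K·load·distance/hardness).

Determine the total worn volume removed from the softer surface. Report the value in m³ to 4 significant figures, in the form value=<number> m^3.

Every step holds full float precision; intermediate values appear rounded. Rounded once at the end to 4 significant digits.
Path length L = v·t = 2.598 m/s × 79.06 s = 205.4 m.
Hardness H = 4.395 GPa = 4.395e+09 Pa.
In SI base units: W = 25.10 N, H = 4.395e+09 Pa, K = 2.663e-05.
Worn volume V = K·W·L/H = 2.663e-05 · 25.10 · 205.4 / 4.395e+09 = 3.124e-11 m³.

value=3.124e-11 m^3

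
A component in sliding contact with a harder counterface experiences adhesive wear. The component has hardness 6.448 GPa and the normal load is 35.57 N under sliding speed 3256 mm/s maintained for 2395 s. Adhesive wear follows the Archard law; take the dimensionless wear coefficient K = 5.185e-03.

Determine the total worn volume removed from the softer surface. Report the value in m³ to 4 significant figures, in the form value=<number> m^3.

value=2.230e-07 m^3

Intermediates are shown rounded; each operation runs at exact precision — rounded once at the end to 4 significant figures.
Sliding speed v = 3256 mm/s = 3.256 m/s. Total distance L = v·t = 3.256 m/s × 2395 s = 7798 m.
Hardness H = 6.448 GPa = 6.448e+09 Pa.
In SI base units: W = 35.57 N, H = 6.448e+09 Pa, K = 5.185e-03.
By Archard's law, V = K·W·L/H = 5.185e-03 · 35.57 · 7798 / 6.448e+09 = 2.230e-07 m³.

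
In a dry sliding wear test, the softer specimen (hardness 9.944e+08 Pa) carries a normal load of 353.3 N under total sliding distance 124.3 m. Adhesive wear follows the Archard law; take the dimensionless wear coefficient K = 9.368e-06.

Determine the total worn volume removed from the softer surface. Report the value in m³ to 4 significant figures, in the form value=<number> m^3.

value=4.137e-10 m^3

The intermediates are displayed rounded. The algebra carries exact precision — a lone final rounding to four significant figures.
Expressed in SI base units: W = 353.3 N, H = 9.944e+08 Pa, K = 9.368e-06.
Worn volume V = K·W·L/H = 9.368e-06 · 353.3 · 124.3 / 9.944e+08 = 4.137e-10 m³.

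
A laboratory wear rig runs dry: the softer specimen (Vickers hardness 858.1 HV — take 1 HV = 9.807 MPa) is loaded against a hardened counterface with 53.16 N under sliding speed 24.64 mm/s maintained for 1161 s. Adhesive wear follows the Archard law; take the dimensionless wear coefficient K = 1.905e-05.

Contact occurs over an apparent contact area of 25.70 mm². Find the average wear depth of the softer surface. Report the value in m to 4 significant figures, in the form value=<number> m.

value=1.340e-07 m

All working math keeps full precision, and the intermediates are shown rounded — a single final rounding: 4 significant digits.
Convert: Sliding speed v = 24.64 mm/s = 0.02464 m/s. Path length L = v·t = 0.02464 m/s × 1161 s = 28.61 m.
Convert: Hardness H = 858.1 HV × 9.807 MPa/HV = 8415 MPa = 8.415e+09 Pa.
Convert: Contact area A = 25.70 mm² = 2.570e-05 m².
Collected in SI base units: W = 53.16 N, H = 8.415e+09 Pa, K = 1.905e-05.
By Archard's law, V = K·W·L/H = 1.905e-05 · 53.16 · 28.61 / 8.415e+09 = 3.443e-12 m³.
Average depth h = V/A = 3.443e-12 / 2.570e-05 = 1.340e-07 m.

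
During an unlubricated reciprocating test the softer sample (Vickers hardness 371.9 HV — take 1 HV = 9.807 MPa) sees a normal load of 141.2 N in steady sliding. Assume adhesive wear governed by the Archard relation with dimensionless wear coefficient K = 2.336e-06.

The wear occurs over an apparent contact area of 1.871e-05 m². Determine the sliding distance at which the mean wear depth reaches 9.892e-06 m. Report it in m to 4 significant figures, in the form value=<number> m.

value=2047 m

The computation keeps full precision, and intermediate values are printed rounded — a lone final rounding to four significant digits.
Convert: Hardness H = 371.9 HV × 9.807 MPa/HV = 3647 MPa = 3.647e+09 Pa.
SI base units throughout: W = 141.2 N, H = 3.647e+09 Pa, K = 2.336e-06.
Limit volume V_lim = h_lim·A = 9.892e-06 · 1.871e-05 = 1.851e-10 m³.
Thus life L = V_lim·H/(K·W) = 1.851e-10 · 3.647e+09 / (2.336e-06 · 141.2) = 2047 m.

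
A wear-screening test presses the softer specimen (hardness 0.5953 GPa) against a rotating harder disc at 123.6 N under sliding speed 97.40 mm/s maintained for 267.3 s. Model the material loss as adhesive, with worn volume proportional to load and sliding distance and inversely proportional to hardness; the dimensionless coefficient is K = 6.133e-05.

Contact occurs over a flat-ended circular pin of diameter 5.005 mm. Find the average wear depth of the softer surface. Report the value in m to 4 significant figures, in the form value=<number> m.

Intermediates are shown rounded — every step carries exact precision. Rounded once at the end, at four significant digits.
Convert: Sliding speed v = 97.40 mm/s = 0.09740 m/s. Sliding distance L = v·t = 0.09740 m/s × 267.3 s = 26.04 m.
Convert: Hardness H = 0.5953 GPa = 5.953e+08 Pa.
Convert: Pin diameter d = 5.005 mm = 0.005005 m. Contact area A = π·d²/4 = π·(0.005005 m)²/4 = 1.967e-05 m².
In SI base units, W = 123.6 N, H = 5.953e+08 Pa, K = 6.133e-05.
Apply Archard: V = K·W·L/H = 6.133e-05 · 123.6 · 26.04 / 5.953e+08 = 3.315e-10 m³.
Depth h = V/A = 3.315e-10 / 1.967e-05 = 1.685e-05 m.

value=1.685e-05 m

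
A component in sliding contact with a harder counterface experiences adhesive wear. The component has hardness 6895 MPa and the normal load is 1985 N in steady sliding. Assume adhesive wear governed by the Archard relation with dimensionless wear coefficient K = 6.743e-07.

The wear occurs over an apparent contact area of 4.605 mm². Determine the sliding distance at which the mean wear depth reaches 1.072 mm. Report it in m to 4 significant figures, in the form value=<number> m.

value=2.543e+04 m

All arithmetic keeps full float precision — intermediate values are displayed rounded, and rounded just once to four significant digits.
Hardness H = 6895 MPa = 6.895e+09 Pa.
Contact area A = 4.605 mm² = 4.605e-06 m².
Depth limit h_lim = 1.072 mm = 0.001072 m.
Expressed in SI base units: W = 1985 N, H = 6.895e+09 Pa, K = 6.743e-07.
Limit volume V_lim = h_lim·A = 0.001072 · 4.605e-06 = 4.937e-09 m³.
Inverting, life L = V_lim·H/(K·W) = 4.937e-09 · 6.895e+09 / (6.743e-07 · 1985) = 2.543e+04 m.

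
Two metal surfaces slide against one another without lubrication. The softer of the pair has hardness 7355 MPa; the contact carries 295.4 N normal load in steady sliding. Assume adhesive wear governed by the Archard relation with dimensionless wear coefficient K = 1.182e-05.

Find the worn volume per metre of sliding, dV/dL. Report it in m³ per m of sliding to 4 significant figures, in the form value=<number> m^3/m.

Intermediate values appear rounded — every step maintains full precision; rounded just once to 4 significant digits.
Convert: Hardness H = 7355 MPa = 7.355e+09 Pa.
Working in SI base units: W = 295.4 N, H = 7.355e+09 Pa, K = 1.182e-05.
Wear rate dV/dL = K·W/H (no L dependence): 1.182e-05 · 295.4 / 7.355e+09 = 4.747e-13 m³/m.

value=4.747e-13 m^3/m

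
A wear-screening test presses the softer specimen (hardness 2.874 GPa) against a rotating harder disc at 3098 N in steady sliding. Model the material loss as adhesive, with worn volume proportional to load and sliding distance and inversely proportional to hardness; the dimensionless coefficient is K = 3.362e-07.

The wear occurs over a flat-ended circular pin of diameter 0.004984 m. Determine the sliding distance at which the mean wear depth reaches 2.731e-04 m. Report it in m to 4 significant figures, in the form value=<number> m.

Quoted intermediates are rounded; each operation holds full float precision; a single final rounding: 4 significant digits.
Hardness H = 2.874 GPa = 2.874e+09 Pa.
Contact area A = π·d²/4 = π·(0.004984 m)²/4 = 1.951e-05 m².
Collected in SI base units: W = 3098 N, H = 2.874e+09 Pa, K = 3.362e-07.
Permissible volume V_lim = h_lim·A = 2.731e-04 · 1.951e-05 = 5.328e-09 m³.
Thus life L = V_lim·H/(K·W) = 5.328e-09 · 2.874e+09 / (3.362e-07 · 3098) = 1.470e+04 m.

value=1.470e+04 m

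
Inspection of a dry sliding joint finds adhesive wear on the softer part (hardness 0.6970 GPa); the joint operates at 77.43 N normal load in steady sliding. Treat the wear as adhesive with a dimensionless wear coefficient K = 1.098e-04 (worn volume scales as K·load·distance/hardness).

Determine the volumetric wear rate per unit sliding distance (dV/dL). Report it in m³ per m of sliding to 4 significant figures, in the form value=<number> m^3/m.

value=1.220e-11 m^3/m

Each operation carries exact precision; shown intermediates are rounded, and a single final rounding, at four significant digits.
Convert: Hardness H = 0.6970 GPa = 6.970e+08 Pa.
SI base units throughout: W = 77.43 N, H = 6.970e+08 Pa, K = 1.098e-04.
Wear rate dV/dL = K·W/H: 1.098e-04 · 77.43 / 6.970e+08 = 1.220e-11 m³/m.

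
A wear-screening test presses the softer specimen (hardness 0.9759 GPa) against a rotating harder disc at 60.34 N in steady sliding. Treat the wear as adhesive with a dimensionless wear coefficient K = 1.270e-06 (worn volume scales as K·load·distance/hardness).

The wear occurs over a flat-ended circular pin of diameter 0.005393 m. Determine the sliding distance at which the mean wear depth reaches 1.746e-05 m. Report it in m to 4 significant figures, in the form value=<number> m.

All working math runs at exact precision. Intermediates are printed rounded, and rounded once at the end, at 4 significant digits.
Convert: Hardness H = 0.9759 GPa = 9.759e+08 Pa.
Convert: Contact area A = π·d²/4 = π·(0.005393 m)²/4 = 2.284e-05 m².
In SI base units, W = 60.34 N, H = 9.759e+08 Pa, K = 1.270e-06.
At the depth limit, V_lim = h_lim·A = 1.746e-05 · 2.284e-05 = 3.988e-10 m³.
So the life L = V_lim·H/(K·W) = 3.988e-10 · 9.759e+08 / (1.270e-06 · 60.34) = 5079 m.

value=5079 m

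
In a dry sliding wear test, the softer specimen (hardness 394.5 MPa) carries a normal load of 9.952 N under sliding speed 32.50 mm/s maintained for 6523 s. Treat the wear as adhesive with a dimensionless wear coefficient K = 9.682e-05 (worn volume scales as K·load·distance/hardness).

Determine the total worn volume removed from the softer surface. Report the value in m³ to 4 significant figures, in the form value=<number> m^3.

value=5.178e-10 m^3

Intermediates appear rounded. The computation runs at full float precision, and rounded just once: four significant digits.
Convert: Sliding speed v = 32.50 mm/s = 0.03250 m/s. Distance L = v·t = 0.03250 m/s × 6523 s = 212.0 m.
Convert: Hardness H = 394.5 MPa = 3.945e+08 Pa.
In SI base units: W = 9.952 N, H = 3.945e+08 Pa, K = 9.682e-05.
Archard relation: V = K·W·L/H = 9.682e-05 · 9.952 · 212.0 / 3.945e+08 = 5.178e-10 m³.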